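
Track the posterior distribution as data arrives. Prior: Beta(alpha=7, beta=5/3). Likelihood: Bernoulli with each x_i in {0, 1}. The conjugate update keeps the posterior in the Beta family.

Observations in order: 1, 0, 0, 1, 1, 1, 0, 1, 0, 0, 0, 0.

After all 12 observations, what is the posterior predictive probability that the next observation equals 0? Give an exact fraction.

13/31

obs 1: x=1 → posterior Beta(8, 5/3)
obs 2: x=0 → posterior Beta(8, 8/3)
obs 3: x=0 → posterior Beta(8, 11/3)
obs 4: x=1 → posterior Beta(9, 11/3)
obs 5: x=1 → posterior Beta(10, 11/3)
obs 6: x=1 → posterior Beta(11, 11/3)
obs 7: x=0 → posterior Beta(11, 14/3)
obs 8: x=1 → posterior Beta(12, 14/3)
obs 9: x=0 → posterior Beta(12, 17/3)
obs 10: x=0 → posterior Beta(12, 20/3)
obs 11: x=0 → posterior Beta(12, 23/3)
obs 12: x=0 → posterior Beta(12, 26/3)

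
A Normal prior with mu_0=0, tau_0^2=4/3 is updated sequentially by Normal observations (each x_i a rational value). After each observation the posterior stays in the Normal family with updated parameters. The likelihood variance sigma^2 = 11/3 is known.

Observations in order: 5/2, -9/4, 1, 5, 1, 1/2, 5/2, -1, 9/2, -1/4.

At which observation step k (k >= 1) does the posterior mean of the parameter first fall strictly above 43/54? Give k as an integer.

obs 1: x=5/2 → posterior Normal(2/3, 44/45)
obs 2: x=-9/4 → posterior Normal(1/19, 44/57)
obs 3: x=1 → posterior Normal(5/23, 44/69)
obs 4: x=5 → posterior Normal(25/27, 44/81)
obs 5: x=1 → posterior Normal(29/31, 44/93)
obs 6: x=1/2 → posterior Normal(31/35, 44/105)
obs 7: x=5/2 → posterior Normal(41/39, 44/117)
obs 8: x=-1 → posterior Normal(37/43, 44/129)
obs 9: x=9/2 → posterior Normal(55/47, 44/141)
obs 10: x=-1/4 → posterior Normal(18/17, 44/153)

k = 4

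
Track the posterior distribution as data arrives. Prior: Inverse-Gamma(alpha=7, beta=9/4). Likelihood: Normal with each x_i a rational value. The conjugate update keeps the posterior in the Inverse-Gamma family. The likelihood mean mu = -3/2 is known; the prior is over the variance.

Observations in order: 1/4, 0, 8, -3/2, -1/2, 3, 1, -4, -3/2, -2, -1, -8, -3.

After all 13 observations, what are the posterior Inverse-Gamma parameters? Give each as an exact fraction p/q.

alpha=27/2, beta=2861/32

obs 1: x=1/4 → posterior Inverse-Gamma(15/2, 121/32)
obs 2: x=0 → posterior Inverse-Gamma(8, 157/32)
obs 3: x=8 → posterior Inverse-Gamma(17/2, 1601/32)
obs 4: x=-3/2 → posterior Inverse-Gamma(9, 1601/32)
obs 5: x=-1/2 → posterior Inverse-Gamma(19/2, 1617/32)
obs 6: x=3 → posterior Inverse-Gamma(10, 1941/32)
obs 7: x=1 → posterior Inverse-Gamma(21/2, 2041/32)
obs 8: x=-4 → posterior Inverse-Gamma(11, 2141/32)
obs 9: x=-3/2 → posterior Inverse-Gamma(23/2, 2141/32)
obs 10: x=-2 → posterior Inverse-Gamma(12, 2145/32)
obs 11: x=-1 → posterior Inverse-Gamma(25/2, 2149/32)
obs 12: x=-8 → posterior Inverse-Gamma(13, 2825/32)
obs 13: x=-3 → posterior Inverse-Gamma(27/2, 2861/32)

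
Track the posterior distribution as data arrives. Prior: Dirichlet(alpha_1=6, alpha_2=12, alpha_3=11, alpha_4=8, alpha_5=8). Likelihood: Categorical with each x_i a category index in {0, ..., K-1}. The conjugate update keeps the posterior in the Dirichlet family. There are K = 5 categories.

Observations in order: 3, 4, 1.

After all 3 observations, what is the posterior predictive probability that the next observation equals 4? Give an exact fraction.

3/16

obs 1: x=3 → posterior Dirichlet(6, 12, 11, 9, 8)
obs 2: x=4 → posterior Dirichlet(6, 12, 11, 9, 9)
obs 3: x=1 → posterior Dirichlet(6, 13, 11, 9, 9)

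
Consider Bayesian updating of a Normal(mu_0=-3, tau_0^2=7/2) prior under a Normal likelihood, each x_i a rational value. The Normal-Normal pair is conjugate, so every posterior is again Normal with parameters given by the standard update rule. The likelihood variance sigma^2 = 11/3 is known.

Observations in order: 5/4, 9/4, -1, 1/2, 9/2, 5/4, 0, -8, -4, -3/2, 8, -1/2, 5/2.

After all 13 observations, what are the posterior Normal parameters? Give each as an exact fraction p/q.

obs 1: x=5/4 → posterior Normal(-159/172, 77/43)
obs 2: x=9/4 → posterior Normal(15/128, 77/64)
obs 3: x=-1 → posterior Normal(-27/170, 77/85)
obs 4: x=1/2 → posterior Normal(-3/106, 77/106)
obs 5: x=9/2 → posterior Normal(183/254, 77/127)
obs 6: x=5/4 → posterior Normal(471/592, 77/148)
obs 7: x=0 → posterior Normal(471/676, 77/169)
obs 8: x=-8 → posterior Normal(-201/760, 77/190)
obs 9: x=-4 → posterior Normal(-537/844, 77/211)
obs 10: x=-3/2 → posterior Normal(-663/928, 77/232)
obs 11: x=8 → posterior Normal(9/1012, 7/23)
obs 12: x=-1/2 → posterior Normal(-33/1096, 77/274)
obs 13: x=5/2 → posterior Normal(3/20, 77/295)

mu_0=3/20, tau_0^2=77/295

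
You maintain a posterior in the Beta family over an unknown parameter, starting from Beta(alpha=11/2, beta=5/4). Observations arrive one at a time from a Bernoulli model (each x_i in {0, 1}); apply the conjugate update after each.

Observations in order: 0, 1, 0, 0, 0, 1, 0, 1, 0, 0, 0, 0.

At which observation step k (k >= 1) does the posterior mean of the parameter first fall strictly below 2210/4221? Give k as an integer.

obs 1: x=0 → posterior Beta(11/2, 9/4)
obs 2: x=1 → posterior Beta(13/2, 9/4)
obs 3: x=0 → posterior Beta(13/2, 13/4)
obs 4: x=0 → posterior Beta(13/2, 17/4)
obs 5: x=0 → posterior Beta(13/2, 21/4)
obs 6: x=1 → posterior Beta(15/2, 21/4)
obs 7: x=0 → posterior Beta(15/2, 25/4)
obs 8: x=1 → posterior Beta(17/2, 25/4)
obs 9: x=0 → posterior Beta(17/2, 29/4)
obs 10: x=0 → posterior Beta(17/2, 33/4)
obs 11: x=0 → posterior Beta(17/2, 37/4)
obs 12: x=0 → posterior Beta(17/2, 41/4)

k = 10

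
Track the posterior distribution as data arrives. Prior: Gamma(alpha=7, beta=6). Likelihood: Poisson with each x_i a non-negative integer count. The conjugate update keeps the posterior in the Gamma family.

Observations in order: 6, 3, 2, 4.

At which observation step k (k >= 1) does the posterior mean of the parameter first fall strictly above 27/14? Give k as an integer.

obs 1: x=6 → posterior Gamma(13, 7)
obs 2: x=3 → posterior Gamma(16, 8)
obs 3: x=2 → posterior Gamma(18, 9)
obs 4: x=4 → posterior Gamma(22, 10)

k = 2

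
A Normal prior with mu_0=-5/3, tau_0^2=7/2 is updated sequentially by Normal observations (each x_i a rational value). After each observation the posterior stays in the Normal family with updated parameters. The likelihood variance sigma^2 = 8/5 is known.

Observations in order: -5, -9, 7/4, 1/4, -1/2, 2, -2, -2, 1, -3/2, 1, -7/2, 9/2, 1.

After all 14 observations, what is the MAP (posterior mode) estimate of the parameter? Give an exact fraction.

-670/759

obs 1: x=-5 → posterior Normal(-605/153, 56/51)
obs 2: x=-9 → posterior Normal(-775/129, 28/43)
obs 3: x=7/4 → posterior Normal(-5465/1452, 56/121)
obs 4: x=1/4 → posterior Normal(-335/117, 14/39)
obs 5: x=-1/2 → posterior Normal(-2785/1146, 56/191)
obs 6: x=2 → posterior Normal(-2365/1356, 28/113)
obs 7: x=-2 → posterior Normal(-2785/1566, 56/261)
obs 8: x=-2 → posterior Normal(-3205/1776, 7/37)
obs 9: x=1 → posterior Normal(-2995/1986, 56/331)
obs 10: x=-3/2 → posterior Normal(-1655/1098, 28/183)
obs 11: x=1 → posterior Normal(-1550/1203, 56/401)
obs 12: x=-7/2 → posterior Normal(-3835/2616, 14/109)
obs 13: x=9/2 → posterior Normal(-1445/1413, 56/471)
obs 14: x=1 → posterior Normal(-670/759, 28/253)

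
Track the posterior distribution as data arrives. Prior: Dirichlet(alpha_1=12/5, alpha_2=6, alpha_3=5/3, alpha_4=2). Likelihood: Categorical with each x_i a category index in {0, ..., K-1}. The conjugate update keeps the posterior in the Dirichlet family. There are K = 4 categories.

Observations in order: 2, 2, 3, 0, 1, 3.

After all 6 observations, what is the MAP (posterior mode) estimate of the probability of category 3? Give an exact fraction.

obs 1: x=2 → posterior Dirichlet(12/5, 6, 8/3, 2)
obs 2: x=2 → posterior Dirichlet(12/5, 6, 11/3, 2)
obs 3: x=3 → posterior Dirichlet(12/5, 6, 11/3, 3)
obs 4: x=0 → posterior Dirichlet(17/5, 6, 11/3, 3)
obs 5: x=1 → posterior Dirichlet(17/5, 7, 11/3, 3)
obs 6: x=3 → posterior Dirichlet(17/5, 7, 11/3, 4)

45/211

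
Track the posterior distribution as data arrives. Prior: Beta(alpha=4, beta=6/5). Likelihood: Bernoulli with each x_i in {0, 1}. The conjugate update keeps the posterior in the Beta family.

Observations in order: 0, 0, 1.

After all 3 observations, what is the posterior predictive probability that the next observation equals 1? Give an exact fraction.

25/41

obs 1: x=0 → posterior Beta(4, 11/5)
obs 2: x=0 → posterior Beta(4, 16/5)
obs 3: x=1 → posterior Beta(5, 16/5)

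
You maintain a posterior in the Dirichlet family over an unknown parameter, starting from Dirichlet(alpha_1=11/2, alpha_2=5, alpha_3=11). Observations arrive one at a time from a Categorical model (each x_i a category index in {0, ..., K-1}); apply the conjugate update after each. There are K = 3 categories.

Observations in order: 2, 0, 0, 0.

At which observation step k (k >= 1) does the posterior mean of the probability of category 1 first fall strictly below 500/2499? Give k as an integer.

k = 4

obs 1: x=2 → posterior Dirichlet(11/2, 5, 12)
obs 2: x=0 → posterior Dirichlet(13/2, 5, 12)
obs 3: x=0 → posterior Dirichlet(15/2, 5, 12)
obs 4: x=0 → posterior Dirichlet(17/2, 5, 12)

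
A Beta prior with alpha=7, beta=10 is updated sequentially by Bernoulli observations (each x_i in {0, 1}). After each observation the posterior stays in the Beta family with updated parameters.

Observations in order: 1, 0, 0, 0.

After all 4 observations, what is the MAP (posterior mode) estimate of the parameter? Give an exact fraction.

7/19

obs 1: x=1 → posterior Beta(8, 10)
obs 2: x=0 → posterior Beta(8, 11)
obs 3: x=0 → posterior Beta(8, 12)
obs 4: x=0 → posterior Beta(8, 13)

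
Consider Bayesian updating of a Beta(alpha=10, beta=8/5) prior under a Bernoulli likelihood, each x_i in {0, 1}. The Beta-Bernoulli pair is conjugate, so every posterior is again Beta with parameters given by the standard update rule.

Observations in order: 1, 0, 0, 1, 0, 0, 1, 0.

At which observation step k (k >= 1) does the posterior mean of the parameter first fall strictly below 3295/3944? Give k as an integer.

k = 2

obs 1: x=1 → posterior Beta(11, 8/5)
obs 2: x=0 → posterior Beta(11, 13/5)
obs 3: x=0 → posterior Beta(11, 18/5)
obs 4: x=1 → posterior Beta(12, 18/5)
obs 5: x=0 → posterior Beta(12, 23/5)
obs 6: x=0 → posterior Beta(12, 28/5)
obs 7: x=1 → posterior Beta(13, 28/5)
obs 8: x=0 → posterior Beta(13, 33/5)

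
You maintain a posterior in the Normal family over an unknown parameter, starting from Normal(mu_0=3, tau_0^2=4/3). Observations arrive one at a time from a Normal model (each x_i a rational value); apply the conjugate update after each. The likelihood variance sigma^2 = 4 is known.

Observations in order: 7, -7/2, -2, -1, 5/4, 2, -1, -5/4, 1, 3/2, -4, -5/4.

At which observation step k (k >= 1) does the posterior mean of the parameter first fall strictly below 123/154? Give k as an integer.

obs 1: x=7 → posterior Normal(4, 1)
obs 2: x=-7/2 → posterior Normal(5/2, 4/5)
obs 3: x=-2 → posterior Normal(7/4, 2/3)
obs 4: x=-1 → posterior Normal(19/14, 4/7)
obs 5: x=5/4 → posterior Normal(43/32, 1/2)
obs 6: x=2 → posterior Normal(17/12, 4/9)
obs 7: x=-1 → posterior Normal(47/40, 2/5)
obs 8: x=-5/4 → posterior Normal(21/22, 4/11)
obs 9: x=1 → posterior Normal(23/24, 1/3)
obs 10: x=3/2 → posterior Normal(1, 4/13)
obs 11: x=-4 → posterior Normal(9/14, 2/7)
obs 12: x=-5/4 → posterior Normal(31/60, 4/15)

k = 11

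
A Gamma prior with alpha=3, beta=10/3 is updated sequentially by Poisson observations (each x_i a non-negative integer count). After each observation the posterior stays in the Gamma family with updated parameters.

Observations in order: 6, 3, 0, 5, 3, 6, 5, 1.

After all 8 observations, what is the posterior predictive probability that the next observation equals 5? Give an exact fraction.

obs 1: x=6 → posterior Gamma(9, 13/3)
obs 2: x=3 → posterior Gamma(12, 16/3)
obs 3: x=0 → posterior Gamma(12, 19/3)
obs 4: x=5 → posterior Gamma(17, 22/3)
obs 5: x=3 → posterior Gamma(20, 25/3)
obs 6: x=6 → posterior Gamma(26, 28/3)
obs 7: x=5 → posterior Gamma(31, 31/3)
obs 8: x=1 → posterior Gamma(32, 34/3)

931673522364785678920524560174194148255109082178635431936/10555134955777783414078330085995832946127396083370199442517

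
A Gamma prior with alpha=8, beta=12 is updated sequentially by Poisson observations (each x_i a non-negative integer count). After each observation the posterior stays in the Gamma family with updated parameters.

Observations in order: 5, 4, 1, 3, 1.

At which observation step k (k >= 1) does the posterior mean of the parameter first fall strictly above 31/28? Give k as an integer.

k = 2

obs 1: x=5 → posterior Gamma(13, 13)
obs 2: x=4 → posterior Gamma(17, 14)
obs 3: x=1 → posterior Gamma(18, 15)
obs 4: x=3 → posterior Gamma(21, 16)
obs 5: x=1 → posterior Gamma(22, 17)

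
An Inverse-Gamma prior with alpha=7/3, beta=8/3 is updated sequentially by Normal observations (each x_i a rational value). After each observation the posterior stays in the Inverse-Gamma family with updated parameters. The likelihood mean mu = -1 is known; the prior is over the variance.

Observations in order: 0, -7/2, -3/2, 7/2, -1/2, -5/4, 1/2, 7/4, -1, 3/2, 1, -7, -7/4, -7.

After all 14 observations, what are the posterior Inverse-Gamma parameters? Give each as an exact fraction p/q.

alpha=28/3, beta=6049/96

obs 1: x=0 → posterior Inverse-Gamma(17/6, 19/6)
obs 2: x=-7/2 → posterior Inverse-Gamma(10/3, 151/24)
obs 3: x=-3/2 → posterior Inverse-Gamma(23/6, 77/12)
obs 4: x=7/2 → posterior Inverse-Gamma(13/3, 397/24)
obs 5: x=-1/2 → posterior Inverse-Gamma(29/6, 50/3)
obs 6: x=-5/4 → posterior Inverse-Gamma(16/3, 1603/96)
obs 7: x=1/2 → posterior Inverse-Gamma(35/6, 1711/96)
obs 8: x=7/4 → posterior Inverse-Gamma(19/3, 1037/48)
obs 9: x=-1 → posterior Inverse-Gamma(41/6, 1037/48)
obs 10: x=3/2 → posterior Inverse-Gamma(22/3, 1187/48)
obs 11: x=1 → posterior Inverse-Gamma(47/6, 1283/48)
obs 12: x=-7 → posterior Inverse-Gamma(25/3, 2147/48)
obs 13: x=-7/4 → posterior Inverse-Gamma(53/6, 4321/96)
obs 14: x=-7 → posterior Inverse-Gamma(28/3, 6049/96)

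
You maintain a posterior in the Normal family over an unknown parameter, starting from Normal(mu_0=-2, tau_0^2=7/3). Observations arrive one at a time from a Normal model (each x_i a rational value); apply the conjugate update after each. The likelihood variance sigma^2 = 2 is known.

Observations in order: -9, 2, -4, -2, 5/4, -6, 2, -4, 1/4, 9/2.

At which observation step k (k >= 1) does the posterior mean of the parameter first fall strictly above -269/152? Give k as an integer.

k = 10

obs 1: x=-9 → posterior Normal(-75/13, 14/13)
obs 2: x=2 → posterior Normal(-61/20, 7/10)
obs 3: x=-4 → posterior Normal(-89/27, 14/27)
obs 4: x=-2 → posterior Normal(-103/34, 7/17)
obs 5: x=5/4 → posterior Normal(-377/164, 14/41)
obs 6: x=-6 → posterior Normal(-545/192, 7/24)
obs 7: x=2 → posterior Normal(-489/220, 14/55)
obs 8: x=-4 → posterior Normal(-601/248, 7/31)
obs 9: x=1/4 → posterior Normal(-99/46, 14/69)
obs 10: x=9/2 → posterior Normal(-117/76, 7/38)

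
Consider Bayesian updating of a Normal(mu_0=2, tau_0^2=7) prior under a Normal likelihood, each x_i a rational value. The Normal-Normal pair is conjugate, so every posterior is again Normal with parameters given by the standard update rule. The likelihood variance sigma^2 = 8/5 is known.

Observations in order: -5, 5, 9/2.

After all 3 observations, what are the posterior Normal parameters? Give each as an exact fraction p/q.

obs 1: x=-5 → posterior Normal(-159/43, 56/43)
obs 2: x=5 → posterior Normal(8/39, 28/39)
obs 3: x=9/2 → posterior Normal(347/226, 56/113)

mu_0=347/226, tau_0^2=56/113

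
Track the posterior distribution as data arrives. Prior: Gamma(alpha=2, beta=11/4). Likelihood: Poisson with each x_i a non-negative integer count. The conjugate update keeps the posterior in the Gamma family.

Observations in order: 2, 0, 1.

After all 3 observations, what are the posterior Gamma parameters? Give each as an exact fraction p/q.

obs 1: x=2 → posterior Gamma(4, 15/4)
obs 2: x=0 → posterior Gamma(4, 19/4)
obs 3: x=1 → posterior Gamma(5, 23/4)

alpha=5, beta=23/4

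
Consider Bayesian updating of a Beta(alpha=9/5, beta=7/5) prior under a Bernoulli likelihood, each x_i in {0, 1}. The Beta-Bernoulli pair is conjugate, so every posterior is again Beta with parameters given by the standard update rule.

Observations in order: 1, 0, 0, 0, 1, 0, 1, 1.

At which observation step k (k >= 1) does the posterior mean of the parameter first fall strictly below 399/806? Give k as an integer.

k = 3

obs 1: x=1 → posterior Beta(14/5, 7/5)
obs 2: x=0 → posterior Beta(14/5, 12/5)
obs 3: x=0 → posterior Beta(14/5, 17/5)
obs 4: x=0 → posterior Beta(14/5, 22/5)
obs 5: x=1 → posterior Beta(19/5, 22/5)
obs 6: x=0 → posterior Beta(19/5, 27/5)
obs 7: x=1 → posterior Beta(24/5, 27/5)
obs 8: x=1 → posterior Beta(29/5, 27/5)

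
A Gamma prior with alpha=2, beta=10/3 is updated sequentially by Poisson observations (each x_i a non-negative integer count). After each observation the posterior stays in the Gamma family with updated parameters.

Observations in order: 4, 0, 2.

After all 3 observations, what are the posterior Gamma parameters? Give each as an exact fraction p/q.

obs 1: x=4 → posterior Gamma(6, 13/3)
obs 2: x=0 → posterior Gamma(6, 16/3)
obs 3: x=2 → posterior Gamma(8, 19/3)

alpha=8, beta=19/3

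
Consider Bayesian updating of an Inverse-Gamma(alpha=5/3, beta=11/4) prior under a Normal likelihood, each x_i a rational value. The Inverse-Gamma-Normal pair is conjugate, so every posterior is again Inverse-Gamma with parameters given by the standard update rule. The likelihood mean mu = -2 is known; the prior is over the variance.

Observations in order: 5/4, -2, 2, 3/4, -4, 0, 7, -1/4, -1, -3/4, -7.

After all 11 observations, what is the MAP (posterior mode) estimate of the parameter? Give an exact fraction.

obs 1: x=5/4 → posterior Inverse-Gamma(13/6, 257/32)
obs 2: x=-2 → posterior Inverse-Gamma(8/3, 257/32)
obs 3: x=2 → posterior Inverse-Gamma(19/6, 513/32)
obs 4: x=3/4 → posterior Inverse-Gamma(11/3, 317/16)
obs 5: x=-4 → posterior Inverse-Gamma(25/6, 349/16)
obs 6: x=0 → posterior Inverse-Gamma(14/3, 381/16)
obs 7: x=7 → posterior Inverse-Gamma(31/6, 1029/16)
obs 8: x=-1/4 → posterior Inverse-Gamma(17/3, 2107/32)
obs 9: x=-1 → posterior Inverse-Gamma(37/6, 2123/32)
obs 10: x=-3/4 → posterior Inverse-Gamma(20/3, 537/8)
obs 11: x=-7 → posterior Inverse-Gamma(43/6, 637/8)

39/4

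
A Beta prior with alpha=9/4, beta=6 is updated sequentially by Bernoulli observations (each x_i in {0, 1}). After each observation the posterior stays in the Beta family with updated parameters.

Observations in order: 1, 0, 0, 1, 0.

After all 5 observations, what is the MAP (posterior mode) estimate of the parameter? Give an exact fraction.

13/45

obs 1: x=1 → posterior Beta(13/4, 6)
obs 2: x=0 → posterior Beta(13/4, 7)
obs 3: x=0 → posterior Beta(13/4, 8)
obs 4: x=1 → posterior Beta(17/4, 8)
obs 5: x=0 → posterior Beta(17/4, 9)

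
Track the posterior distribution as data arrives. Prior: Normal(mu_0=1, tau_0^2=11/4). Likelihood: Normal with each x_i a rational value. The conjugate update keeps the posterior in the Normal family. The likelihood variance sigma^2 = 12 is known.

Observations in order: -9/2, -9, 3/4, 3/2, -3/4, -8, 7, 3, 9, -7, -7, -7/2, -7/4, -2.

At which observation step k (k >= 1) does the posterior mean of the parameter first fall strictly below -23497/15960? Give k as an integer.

k = 6

obs 1: x=-9/2 → posterior Normal(-3/118, 132/59)
obs 2: x=-9 → posterior Normal(-201/140, 66/35)
obs 3: x=3/4 → posterior Normal(-41/36, 44/27)
obs 4: x=3/2 → posterior Normal(-303/368, 33/23)
obs 5: x=-3/4 → posterior Normal(-84/103, 132/103)
obs 6: x=-8 → posterior Normal(-86/57, 22/19)
obs 7: x=7 → posterior Normal(-19/25, 132/125)
obs 8: x=3 → posterior Normal(-31/68, 33/34)
obs 9: x=9 → posterior Normal(37/147, 44/49)
obs 10: x=-7 → posterior Normal(-20/79, 66/79)
obs 11: x=-7 → posterior Normal(-9/13, 132/169)
obs 12: x=-7/2 → posterior Normal(-311/360, 11/15)
obs 13: x=-7/4 → posterior Normal(-699/764, 132/191)
obs 14: x=-2 → posterior Normal(-787/808, 66/101)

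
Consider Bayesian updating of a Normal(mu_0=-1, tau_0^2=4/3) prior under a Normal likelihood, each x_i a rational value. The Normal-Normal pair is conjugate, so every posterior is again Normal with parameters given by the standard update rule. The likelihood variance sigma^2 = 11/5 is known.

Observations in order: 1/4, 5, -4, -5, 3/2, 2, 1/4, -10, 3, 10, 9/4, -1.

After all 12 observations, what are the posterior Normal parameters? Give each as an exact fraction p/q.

mu_0=4/21, tau_0^2=44/273

obs 1: x=1/4 → posterior Normal(-28/53, 44/53)
obs 2: x=5 → posterior Normal(72/73, 44/73)
obs 3: x=-4 → posterior Normal(-8/93, 44/93)
obs 4: x=-5 → posterior Normal(-108/113, 44/113)
obs 5: x=3/2 → posterior Normal(-78/133, 44/133)
obs 6: x=2 → posterior Normal(-38/153, 44/153)
obs 7: x=1/4 → posterior Normal(-33/173, 44/173)
obs 8: x=-10 → posterior Normal(-233/193, 44/193)
obs 9: x=3 → posterior Normal(-173/213, 44/213)
obs 10: x=10 → posterior Normal(27/233, 44/233)
obs 11: x=9/4 → posterior Normal(72/253, 4/23)
obs 12: x=-1 → posterior Normal(4/21, 44/273)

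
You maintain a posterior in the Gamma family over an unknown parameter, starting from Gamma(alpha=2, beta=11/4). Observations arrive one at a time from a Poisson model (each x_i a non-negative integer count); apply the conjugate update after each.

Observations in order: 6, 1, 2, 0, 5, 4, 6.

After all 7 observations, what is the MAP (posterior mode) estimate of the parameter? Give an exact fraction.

100/39

obs 1: x=6 → posterior Gamma(8, 15/4)
obs 2: x=1 → posterior Gamma(9, 19/4)
obs 3: x=2 → posterior Gamma(11, 23/4)
obs 4: x=0 → posterior Gamma(11, 27/4)
obs 5: x=5 → posterior Gamma(16, 31/4)
obs 6: x=4 → posterior Gamma(20, 35/4)
obs 7: x=6 → posterior Gamma(26, 39/4)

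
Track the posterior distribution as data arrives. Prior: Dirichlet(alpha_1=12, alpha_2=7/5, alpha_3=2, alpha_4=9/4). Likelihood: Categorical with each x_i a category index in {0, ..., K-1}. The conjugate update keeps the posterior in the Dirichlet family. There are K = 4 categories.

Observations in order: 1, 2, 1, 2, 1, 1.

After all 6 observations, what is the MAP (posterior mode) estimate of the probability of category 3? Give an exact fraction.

obs 1: x=1 → posterior Dirichlet(12, 12/5, 2, 9/4)
obs 2: x=2 → posterior Dirichlet(12, 12/5, 3, 9/4)
obs 3: x=1 → posterior Dirichlet(12, 17/5, 3, 9/4)
obs 4: x=2 → posterior Dirichlet(12, 17/5, 4, 9/4)
obs 5: x=1 → posterior Dirichlet(12, 22/5, 4, 9/4)
obs 6: x=1 → posterior Dirichlet(12, 27/5, 4, 9/4)

25/393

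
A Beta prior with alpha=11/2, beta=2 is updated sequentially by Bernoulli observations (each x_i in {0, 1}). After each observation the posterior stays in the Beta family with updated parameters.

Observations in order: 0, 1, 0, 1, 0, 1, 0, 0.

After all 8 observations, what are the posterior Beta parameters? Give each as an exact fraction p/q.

obs 1: x=0 → posterior Beta(11/2, 3)
obs 2: x=1 → posterior Beta(13/2, 3)
obs 3: x=0 → posterior Beta(13/2, 4)
obs 4: x=1 → posterior Beta(15/2, 4)
obs 5: x=0 → posterior Beta(15/2, 5)
obs 6: x=1 → posterior Beta(17/2, 5)
obs 7: x=0 → posterior Beta(17/2, 6)
obs 8: x=0 → posterior Beta(17/2, 7)

alpha=17/2, beta=7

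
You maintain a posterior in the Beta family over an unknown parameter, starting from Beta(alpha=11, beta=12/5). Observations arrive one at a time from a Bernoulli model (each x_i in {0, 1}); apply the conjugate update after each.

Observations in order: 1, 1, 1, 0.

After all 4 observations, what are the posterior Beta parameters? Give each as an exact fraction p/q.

obs 1: x=1 → posterior Beta(12, 12/5)
obs 2: x=1 → posterior Beta(13, 12/5)
obs 3: x=1 → posterior Beta(14, 12/5)
obs 4: x=0 → posterior Beta(14, 17/5)

alpha=14, beta=17/5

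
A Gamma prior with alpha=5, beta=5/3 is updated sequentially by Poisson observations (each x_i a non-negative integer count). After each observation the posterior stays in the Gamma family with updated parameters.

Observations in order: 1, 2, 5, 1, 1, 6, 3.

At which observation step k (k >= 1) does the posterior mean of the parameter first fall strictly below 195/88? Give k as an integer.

k = 2

obs 1: x=1 → posterior Gamma(6, 8/3)
obs 2: x=2 → posterior Gamma(8, 11/3)
obs 3: x=5 → posterior Gamma(13, 14/3)
obs 4: x=1 → posterior Gamma(14, 17/3)
obs 5: x=1 → posterior Gamma(15, 20/3)
obs 6: x=6 → posterior Gamma(21, 23/3)
obs 7: x=3 → posterior Gamma(24, 26/3)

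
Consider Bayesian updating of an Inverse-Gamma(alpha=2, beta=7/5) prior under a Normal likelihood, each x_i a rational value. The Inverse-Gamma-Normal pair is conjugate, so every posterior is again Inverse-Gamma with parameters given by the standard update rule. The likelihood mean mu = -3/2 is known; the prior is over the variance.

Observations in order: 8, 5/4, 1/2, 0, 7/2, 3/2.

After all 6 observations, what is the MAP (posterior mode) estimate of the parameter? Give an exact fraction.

11269/960

obs 1: x=8 → posterior Inverse-Gamma(5/2, 1861/40)
obs 2: x=5/4 → posterior Inverse-Gamma(3, 8049/160)
obs 3: x=1/2 → posterior Inverse-Gamma(7/2, 8369/160)
obs 4: x=0 → posterior Inverse-Gamma(4, 8549/160)
obs 5: x=7/2 → posterior Inverse-Gamma(9/2, 10549/160)
obs 6: x=3/2 → posterior Inverse-Gamma(5, 11269/160)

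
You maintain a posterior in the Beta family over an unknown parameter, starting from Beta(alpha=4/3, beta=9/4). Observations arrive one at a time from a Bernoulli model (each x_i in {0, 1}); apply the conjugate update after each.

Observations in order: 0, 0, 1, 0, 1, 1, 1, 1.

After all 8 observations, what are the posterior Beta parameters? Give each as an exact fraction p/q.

obs 1: x=0 → posterior Beta(4/3, 13/4)
obs 2: x=0 → posterior Beta(4/3, 17/4)
obs 3: x=1 → posterior Beta(7/3, 17/4)
obs 4: x=0 → posterior Beta(7/3, 21/4)
obs 5: x=1 → posterior Beta(10/3, 21/4)
obs 6: x=1 → posterior Beta(13/3, 21/4)
obs 7: x=1 → posterior Beta(16/3, 21/4)
obs 8: x=1 → posterior Beta(19/3, 21/4)

alpha=19/3, beta=21/4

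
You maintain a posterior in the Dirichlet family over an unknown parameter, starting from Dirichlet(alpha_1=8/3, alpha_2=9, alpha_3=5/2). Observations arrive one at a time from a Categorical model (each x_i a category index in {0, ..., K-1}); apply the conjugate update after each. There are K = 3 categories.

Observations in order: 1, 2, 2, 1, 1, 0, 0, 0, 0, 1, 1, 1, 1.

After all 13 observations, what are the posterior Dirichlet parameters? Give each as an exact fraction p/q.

obs 1: x=1 → posterior Dirichlet(8/3, 10, 5/2)
obs 2: x=2 → posterior Dirichlet(8/3, 10, 7/2)
obs 3: x=2 → posterior Dirichlet(8/3, 10, 9/2)
obs 4: x=1 → posterior Dirichlet(8/3, 11, 9/2)
obs 5: x=1 → posterior Dirichlet(8/3, 12, 9/2)
obs 6: x=0 → posterior Dirichlet(11/3, 12, 9/2)
obs 7: x=0 → posterior Dirichlet(14/3, 12, 9/2)
obs 8: x=0 → posterior Dirichlet(17/3, 12, 9/2)
obs 9: x=0 → posterior Dirichlet(20/3, 12, 9/2)
obs 10: x=1 → posterior Dirichlet(20/3, 13, 9/2)
obs 11: x=1 → posterior Dirichlet(20/3, 14, 9/2)
obs 12: x=1 → posterior Dirichlet(20/3, 15, 9/2)
obs 13: x=1 → posterior Dirichlet(20/3, 16, 9/2)

alpha_1=20/3, alpha_2=16, alpha_3=9/2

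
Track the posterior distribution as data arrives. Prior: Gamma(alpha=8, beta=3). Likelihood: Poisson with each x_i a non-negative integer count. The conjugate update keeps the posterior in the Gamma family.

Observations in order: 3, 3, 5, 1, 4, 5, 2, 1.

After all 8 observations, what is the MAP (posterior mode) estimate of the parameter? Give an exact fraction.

31/11

obs 1: x=3 → posterior Gamma(11, 4)
obs 2: x=3 → posterior Gamma(14, 5)
obs 3: x=5 → posterior Gamma(19, 6)
obs 4: x=1 → posterior Gamma(20, 7)
obs 5: x=4 → posterior Gamma(24, 8)
obs 6: x=5 → posterior Gamma(29, 9)
obs 7: x=2 → posterior Gamma(31, 10)
obs 8: x=1 → posterior Gamma(32, 11)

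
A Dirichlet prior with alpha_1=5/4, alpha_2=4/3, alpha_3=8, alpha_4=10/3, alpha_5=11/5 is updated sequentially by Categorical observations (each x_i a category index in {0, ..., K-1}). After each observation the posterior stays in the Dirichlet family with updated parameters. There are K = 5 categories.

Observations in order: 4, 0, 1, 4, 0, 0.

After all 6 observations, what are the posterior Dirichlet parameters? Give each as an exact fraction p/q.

obs 1: x=4 → posterior Dirichlet(5/4, 4/3, 8, 10/3, 16/5)
obs 2: x=0 → posterior Dirichlet(9/4, 4/3, 8, 10/3, 16/5)
obs 3: x=1 → posterior Dirichlet(9/4, 7/3, 8, 10/3, 16/5)
obs 4: x=4 → posterior Dirichlet(9/4, 7/3, 8, 10/3, 21/5)
obs 5: x=0 → posterior Dirichlet(13/4, 7/3, 8, 10/3, 21/5)
obs 6: x=0 → posterior Dirichlet(17/4, 7/3, 8, 10/3, 21/5)

alpha_1=17/4, alpha_2=7/3, alpha_3=8, alpha_4=10/3, alpha_5=21/5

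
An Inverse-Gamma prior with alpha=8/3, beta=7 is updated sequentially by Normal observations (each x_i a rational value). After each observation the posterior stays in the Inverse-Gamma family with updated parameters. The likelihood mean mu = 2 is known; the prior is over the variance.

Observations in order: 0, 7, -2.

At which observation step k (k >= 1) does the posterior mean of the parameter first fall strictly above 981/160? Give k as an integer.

k = 2

obs 1: x=0 → posterior Inverse-Gamma(19/6, 9)
obs 2: x=7 → posterior Inverse-Gamma(11/3, 43/2)
obs 3: x=-2 → posterior Inverse-Gamma(25/6, 59/2)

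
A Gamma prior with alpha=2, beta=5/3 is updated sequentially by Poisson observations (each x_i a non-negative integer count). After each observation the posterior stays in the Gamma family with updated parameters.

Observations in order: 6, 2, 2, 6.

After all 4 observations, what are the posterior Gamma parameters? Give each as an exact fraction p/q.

obs 1: x=6 → posterior Gamma(8, 8/3)
obs 2: x=2 → posterior Gamma(10, 11/3)
obs 3: x=2 → posterior Gamma(12, 14/3)
obs 4: x=6 → posterior Gamma(18, 17/3)

alpha=18, beta=17/3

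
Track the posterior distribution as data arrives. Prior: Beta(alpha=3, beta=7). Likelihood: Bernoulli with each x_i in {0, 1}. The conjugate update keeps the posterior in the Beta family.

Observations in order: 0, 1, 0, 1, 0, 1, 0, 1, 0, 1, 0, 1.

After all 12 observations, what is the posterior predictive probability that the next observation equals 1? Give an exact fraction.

obs 1: x=0 → posterior Beta(3, 8)
obs 2: x=1 → posterior Beta(4, 8)
obs 3: x=0 → posterior Beta(4, 9)
obs 4: x=1 → posterior Beta(5, 9)
obs 5: x=0 → posterior Beta(5, 10)
obs 6: x=1 → posterior Beta(6, 10)
obs 7: x=0 → posterior Beta(6, 11)
obs 8: x=1 → posterior Beta(7, 11)
obs 9: x=0 → posterior Beta(7, 12)
obs 10: x=1 → posterior Beta(8, 12)
obs 11: x=0 → posterior Beta(8, 13)
obs 12: x=1 → posterior Beta(9, 13)

9/22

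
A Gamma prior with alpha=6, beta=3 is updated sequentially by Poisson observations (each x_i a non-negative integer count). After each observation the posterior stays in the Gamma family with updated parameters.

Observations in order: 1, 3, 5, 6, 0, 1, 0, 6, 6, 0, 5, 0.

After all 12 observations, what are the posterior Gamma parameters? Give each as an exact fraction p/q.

alpha=39, beta=15

obs 1: x=1 → posterior Gamma(7, 4)
obs 2: x=3 → posterior Gamma(10, 5)
obs 3: x=5 → posterior Gamma(15, 6)
obs 4: x=6 → posterior Gamma(21, 7)
obs 5: x=0 → posterior Gamma(21, 8)
obs 6: x=1 → posterior Gamma(22, 9)
obs 7: x=0 → posterior Gamma(22, 10)
obs 8: x=6 → posterior Gamma(28, 11)
obs 9: x=6 → posterior Gamma(34, 12)
obs 10: x=0 → posterior Gamma(34, 13)
obs 11: x=5 → posterior Gamma(39, 14)
obs 12: x=0 → posterior Gamma(39, 15)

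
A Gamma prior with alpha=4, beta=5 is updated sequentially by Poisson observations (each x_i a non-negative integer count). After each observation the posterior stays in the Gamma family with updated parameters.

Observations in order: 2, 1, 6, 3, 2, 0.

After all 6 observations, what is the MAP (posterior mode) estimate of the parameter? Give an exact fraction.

obs 1: x=2 → posterior Gamma(6, 6)
obs 2: x=1 → posterior Gamma(7, 7)
obs 3: x=6 → posterior Gamma(13, 8)
obs 4: x=3 → posterior Gamma(16, 9)
obs 5: x=2 → posterior Gamma(18, 10)
obs 6: x=0 → posterior Gamma(18, 11)

17/11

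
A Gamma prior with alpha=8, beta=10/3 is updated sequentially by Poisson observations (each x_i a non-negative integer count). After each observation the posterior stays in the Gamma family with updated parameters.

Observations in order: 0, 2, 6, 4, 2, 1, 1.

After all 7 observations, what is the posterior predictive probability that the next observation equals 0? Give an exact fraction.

620412660965527688188300451573157121/5695003679558247880375471569828315136

obs 1: x=0 → posterior Gamma(8, 13/3)
obs 2: x=2 → posterior Gamma(10, 16/3)
obs 3: x=6 → posterior Gamma(16, 19/3)
obs 4: x=4 → posterior Gamma(20, 22/3)
obs 5: x=2 → posterior Gamma(22, 25/3)
obs 6: x=1 → posterior Gamma(23, 28/3)
obs 7: x=1 → posterior Gamma(24, 31/3)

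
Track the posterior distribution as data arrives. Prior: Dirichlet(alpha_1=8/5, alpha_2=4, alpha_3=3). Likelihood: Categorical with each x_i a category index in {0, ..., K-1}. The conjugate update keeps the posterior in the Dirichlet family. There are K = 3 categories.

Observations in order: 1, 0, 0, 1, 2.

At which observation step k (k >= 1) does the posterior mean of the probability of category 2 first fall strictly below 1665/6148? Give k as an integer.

obs 1: x=1 → posterior Dirichlet(8/5, 5, 3)
obs 2: x=0 → posterior Dirichlet(13/5, 5, 3)
obs 3: x=0 → posterior Dirichlet(18/5, 5, 3)
obs 4: x=1 → posterior Dirichlet(18/5, 6, 3)
obs 5: x=2 → posterior Dirichlet(18/5, 6, 4)

k = 3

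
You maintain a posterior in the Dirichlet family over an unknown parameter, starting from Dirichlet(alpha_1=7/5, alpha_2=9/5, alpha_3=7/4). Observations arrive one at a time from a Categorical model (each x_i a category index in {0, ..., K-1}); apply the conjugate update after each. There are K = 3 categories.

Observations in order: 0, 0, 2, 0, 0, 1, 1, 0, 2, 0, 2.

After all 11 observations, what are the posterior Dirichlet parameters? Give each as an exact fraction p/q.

obs 1: x=0 → posterior Dirichlet(12/5, 9/5, 7/4)
obs 2: x=0 → posterior Dirichlet(17/5, 9/5, 7/4)
obs 3: x=2 → posterior Dirichlet(17/5, 9/5, 11/4)
obs 4: x=0 → posterior Dirichlet(22/5, 9/5, 11/4)
obs 5: x=0 → posterior Dirichlet(27/5, 9/5, 11/4)
obs 6: x=1 → posterior Dirichlet(27/5, 14/5, 11/4)
obs 7: x=1 → posterior Dirichlet(27/5, 19/5, 11/4)
obs 8: x=0 → posterior Dirichlet(32/5, 19/5, 11/4)
obs 9: x=2 → posterior Dirichlet(32/5, 19/5, 15/4)
obs 10: x=0 → posterior Dirichlet(37/5, 19/5, 15/4)
obs 11: x=2 → posterior Dirichlet(37/5, 19/5, 19/4)

alpha_1=37/5, alpha_2=19/5, alpha_3=19/4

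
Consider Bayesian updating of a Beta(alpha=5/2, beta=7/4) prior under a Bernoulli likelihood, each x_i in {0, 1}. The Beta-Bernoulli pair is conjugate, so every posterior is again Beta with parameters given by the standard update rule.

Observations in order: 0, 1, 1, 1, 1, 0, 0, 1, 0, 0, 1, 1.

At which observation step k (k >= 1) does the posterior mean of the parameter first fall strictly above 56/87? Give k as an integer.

obs 1: x=0 → posterior Beta(5/2, 11/4)
obs 2: x=1 → posterior Beta(7/2, 11/4)
obs 3: x=1 → posterior Beta(9/2, 11/4)
obs 4: x=1 → posterior Beta(11/2, 11/4)
obs 5: x=1 → posterior Beta(13/2, 11/4)
obs 6: x=0 → posterior Beta(13/2, 15/4)
obs 7: x=0 → posterior Beta(13/2, 19/4)
obs 8: x=1 → posterior Beta(15/2, 19/4)
obs 9: x=0 → posterior Beta(15/2, 23/4)
obs 10: x=0 → posterior Beta(15/2, 27/4)
obs 11: x=1 → posterior Beta(17/2, 27/4)
obs 12: x=1 → posterior Beta(19/2, 27/4)

k = 4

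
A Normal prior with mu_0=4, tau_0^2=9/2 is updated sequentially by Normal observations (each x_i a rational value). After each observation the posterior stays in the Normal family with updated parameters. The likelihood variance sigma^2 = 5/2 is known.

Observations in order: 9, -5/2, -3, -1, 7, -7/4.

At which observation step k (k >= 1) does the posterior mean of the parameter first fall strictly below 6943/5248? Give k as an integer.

k = 4

obs 1: x=9 → posterior Normal(101/14, 45/28)
obs 2: x=-5/2 → posterior Normal(157/46, 45/46)
obs 3: x=-3 → posterior Normal(103/64, 45/64)
obs 4: x=-1 → posterior Normal(85/82, 45/82)
obs 5: x=7 → posterior Normal(211/100, 9/20)
obs 6: x=-7/4 → posterior Normal(359/236, 45/118)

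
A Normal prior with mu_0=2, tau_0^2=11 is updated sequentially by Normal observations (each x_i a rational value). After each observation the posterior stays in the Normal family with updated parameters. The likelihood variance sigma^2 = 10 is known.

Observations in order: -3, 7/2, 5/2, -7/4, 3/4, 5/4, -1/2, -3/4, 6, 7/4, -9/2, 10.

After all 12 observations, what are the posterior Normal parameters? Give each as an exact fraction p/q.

obs 1: x=-3 → posterior Normal(-13/21, 110/21)
obs 2: x=7/2 → posterior Normal(51/64, 55/16)
obs 3: x=5/2 → posterior Normal(53/43, 110/43)
obs 4: x=-7/4 → posterior Normal(5/8, 55/27)
obs 5: x=3/4 → posterior Normal(42/65, 22/13)
obs 6: x=5/4 → posterior Normal(223/304, 55/38)
obs 7: x=-1/2 → posterior Normal(67/116, 110/87)
obs 8: x=-3/4 → posterior Normal(3/7, 55/49)
obs 9: x=6 → posterior Normal(108/109, 110/109)
obs 10: x=7/4 → posterior Normal(509/480, 11/12)
obs 11: x=-9/2 → posterior Normal(311/524, 110/131)
obs 12: x=10 → posterior Normal(751/568, 55/71)

mu_0=751/568, tau_0^2=55/71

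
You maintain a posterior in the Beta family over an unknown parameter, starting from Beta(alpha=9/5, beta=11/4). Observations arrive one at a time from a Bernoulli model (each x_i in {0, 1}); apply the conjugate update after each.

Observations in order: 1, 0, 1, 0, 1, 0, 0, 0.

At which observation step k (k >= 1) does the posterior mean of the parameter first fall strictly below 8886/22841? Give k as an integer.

obs 1: x=1 → posterior Beta(14/5, 11/4)
obs 2: x=0 → posterior Beta(14/5, 15/4)
obs 3: x=1 → posterior Beta(19/5, 15/4)
obs 4: x=0 → posterior Beta(19/5, 19/4)
obs 5: x=1 → posterior Beta(24/5, 19/4)
obs 6: x=0 → posterior Beta(24/5, 23/4)
obs 7: x=0 → posterior Beta(24/5, 27/4)
obs 8: x=0 → posterior Beta(24/5, 31/4)

k = 8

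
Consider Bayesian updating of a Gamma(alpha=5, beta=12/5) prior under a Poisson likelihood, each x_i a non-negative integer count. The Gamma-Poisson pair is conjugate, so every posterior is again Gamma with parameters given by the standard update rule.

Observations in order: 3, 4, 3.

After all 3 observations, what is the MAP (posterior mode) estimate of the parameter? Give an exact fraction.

70/27

obs 1: x=3 → posterior Gamma(8, 17/5)
obs 2: x=4 → posterior Gamma(12, 22/5)
obs 3: x=3 → posterior Gamma(15, 27/5)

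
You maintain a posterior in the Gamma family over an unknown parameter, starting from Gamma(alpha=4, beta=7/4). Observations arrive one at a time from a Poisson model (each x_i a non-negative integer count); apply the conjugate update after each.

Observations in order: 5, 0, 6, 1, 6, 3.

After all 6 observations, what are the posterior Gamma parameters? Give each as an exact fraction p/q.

alpha=25, beta=31/4

obs 1: x=5 → posterior Gamma(9, 11/4)
obs 2: x=0 → posterior Gamma(9, 15/4)
obs 3: x=6 → posterior Gamma(15, 19/4)
obs 4: x=1 → posterior Gamma(16, 23/4)
obs 5: x=6 → posterior Gamma(22, 27/4)
obs 6: x=3 → posterior Gamma(25, 31/4)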